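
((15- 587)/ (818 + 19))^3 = -187149248/ 586376253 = -0.32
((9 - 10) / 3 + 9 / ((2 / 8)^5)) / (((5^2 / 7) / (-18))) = -1161174 / 25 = -46446.96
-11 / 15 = -0.73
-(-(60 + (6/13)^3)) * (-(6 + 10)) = -2112576/2197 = -961.57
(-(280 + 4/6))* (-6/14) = 842/7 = 120.29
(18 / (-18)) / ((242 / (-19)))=19 / 242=0.08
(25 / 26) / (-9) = -25 / 234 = -0.11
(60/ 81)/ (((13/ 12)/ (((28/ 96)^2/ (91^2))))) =5/ 711828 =0.00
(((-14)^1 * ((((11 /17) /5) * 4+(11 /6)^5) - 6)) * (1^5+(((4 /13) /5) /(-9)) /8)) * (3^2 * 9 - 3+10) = -18746.02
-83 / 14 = -5.93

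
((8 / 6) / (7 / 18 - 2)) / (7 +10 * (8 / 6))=-72 / 1769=-0.04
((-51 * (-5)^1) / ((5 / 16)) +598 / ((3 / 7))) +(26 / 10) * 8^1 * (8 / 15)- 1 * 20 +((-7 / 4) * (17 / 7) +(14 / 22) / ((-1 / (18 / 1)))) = 2186.72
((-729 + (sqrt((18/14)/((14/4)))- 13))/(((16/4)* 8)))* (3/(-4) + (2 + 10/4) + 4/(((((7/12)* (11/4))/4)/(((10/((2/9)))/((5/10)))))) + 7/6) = -44201099/2112 + 833983* sqrt(2)/68992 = -20911.46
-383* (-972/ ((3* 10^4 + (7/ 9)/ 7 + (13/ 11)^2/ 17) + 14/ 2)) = 6891945588/ 555523169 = 12.41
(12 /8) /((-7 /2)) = -3 /7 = -0.43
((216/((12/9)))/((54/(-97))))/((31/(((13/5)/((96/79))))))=-99619/4960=-20.08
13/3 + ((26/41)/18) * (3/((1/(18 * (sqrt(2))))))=78 * sqrt(2)/41 + 13/3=7.02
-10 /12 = -5 /6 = -0.83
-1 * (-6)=6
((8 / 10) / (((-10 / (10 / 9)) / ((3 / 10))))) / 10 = -1 / 375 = -0.00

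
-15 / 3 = -5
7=7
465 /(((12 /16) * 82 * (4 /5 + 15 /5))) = 1550 /779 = 1.99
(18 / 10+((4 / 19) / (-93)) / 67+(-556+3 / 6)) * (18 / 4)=-1966559799 / 789260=-2491.65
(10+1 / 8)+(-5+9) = 113 / 8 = 14.12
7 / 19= 0.37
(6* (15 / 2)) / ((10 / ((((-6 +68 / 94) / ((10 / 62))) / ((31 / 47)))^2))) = 276768 / 25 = 11070.72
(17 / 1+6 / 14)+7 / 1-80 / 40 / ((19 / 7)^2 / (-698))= 540559 / 2527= 213.91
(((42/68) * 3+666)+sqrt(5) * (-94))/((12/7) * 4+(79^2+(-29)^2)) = 0.06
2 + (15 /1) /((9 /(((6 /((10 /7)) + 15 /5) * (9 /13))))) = 134 /13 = 10.31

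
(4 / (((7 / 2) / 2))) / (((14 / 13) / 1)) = 104 / 49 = 2.12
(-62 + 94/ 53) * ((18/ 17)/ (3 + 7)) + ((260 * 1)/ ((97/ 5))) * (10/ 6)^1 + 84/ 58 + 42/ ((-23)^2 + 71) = 17.48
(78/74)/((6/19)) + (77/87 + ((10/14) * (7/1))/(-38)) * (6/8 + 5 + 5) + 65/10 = 8776717/489288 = 17.94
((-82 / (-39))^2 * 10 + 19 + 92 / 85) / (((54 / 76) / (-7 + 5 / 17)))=-12002162668 / 19780605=-606.76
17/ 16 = 1.06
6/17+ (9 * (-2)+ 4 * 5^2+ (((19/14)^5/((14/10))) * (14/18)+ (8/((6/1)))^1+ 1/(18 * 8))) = 7097338349/82287072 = 86.25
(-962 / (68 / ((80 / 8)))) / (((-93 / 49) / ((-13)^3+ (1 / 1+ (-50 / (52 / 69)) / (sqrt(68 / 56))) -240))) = -95690140 / 527 -5212375 * sqrt(238) / 17918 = -186063.03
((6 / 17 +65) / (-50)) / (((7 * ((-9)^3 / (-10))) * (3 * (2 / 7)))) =-1111 / 371790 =-0.00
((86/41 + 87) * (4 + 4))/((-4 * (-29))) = 7306/1189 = 6.14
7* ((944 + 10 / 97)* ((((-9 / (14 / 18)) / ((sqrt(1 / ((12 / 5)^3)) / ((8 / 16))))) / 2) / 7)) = -44506908* sqrt(15) / 16975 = -10154.61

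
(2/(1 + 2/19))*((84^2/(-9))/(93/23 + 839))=-6992/4155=-1.68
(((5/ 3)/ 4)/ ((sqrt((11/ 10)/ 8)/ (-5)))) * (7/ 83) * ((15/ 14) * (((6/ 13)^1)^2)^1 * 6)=-13500 * sqrt(55)/ 154297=-0.65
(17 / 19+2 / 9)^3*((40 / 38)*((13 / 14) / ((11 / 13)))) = 11775701990 / 7315308693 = 1.61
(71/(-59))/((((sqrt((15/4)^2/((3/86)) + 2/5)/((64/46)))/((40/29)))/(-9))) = 1635840* sqrt(161410)/635196773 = 1.03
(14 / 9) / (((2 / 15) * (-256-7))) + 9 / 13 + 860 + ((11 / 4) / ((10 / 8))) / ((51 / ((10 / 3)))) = 450286184 / 523107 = 860.79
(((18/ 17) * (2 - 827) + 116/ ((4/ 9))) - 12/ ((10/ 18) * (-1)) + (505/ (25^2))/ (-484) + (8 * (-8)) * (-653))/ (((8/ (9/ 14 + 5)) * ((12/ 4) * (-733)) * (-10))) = 3347648651257/ 2533072080000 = 1.32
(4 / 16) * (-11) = -2.75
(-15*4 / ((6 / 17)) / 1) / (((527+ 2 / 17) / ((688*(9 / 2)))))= -2982480 / 2987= -998.49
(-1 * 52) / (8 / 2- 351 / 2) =104 / 343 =0.30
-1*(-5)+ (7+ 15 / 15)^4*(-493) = -2019323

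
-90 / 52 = -45 / 26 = -1.73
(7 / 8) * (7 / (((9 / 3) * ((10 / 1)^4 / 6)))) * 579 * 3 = 85113 / 40000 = 2.13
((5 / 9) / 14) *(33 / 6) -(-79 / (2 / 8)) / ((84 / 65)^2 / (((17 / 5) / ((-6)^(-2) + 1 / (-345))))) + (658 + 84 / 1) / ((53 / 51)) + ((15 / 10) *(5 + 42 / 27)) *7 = 4840491109 / 181692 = 26641.19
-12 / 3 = -4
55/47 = 1.17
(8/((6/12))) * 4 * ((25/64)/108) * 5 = 125/108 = 1.16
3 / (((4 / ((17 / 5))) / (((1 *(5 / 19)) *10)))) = 6.71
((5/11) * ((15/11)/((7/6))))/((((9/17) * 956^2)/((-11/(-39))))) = 425/1372274904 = 0.00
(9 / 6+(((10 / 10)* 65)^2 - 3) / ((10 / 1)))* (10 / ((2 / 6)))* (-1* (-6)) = 76266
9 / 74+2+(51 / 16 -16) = -6329 / 592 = -10.69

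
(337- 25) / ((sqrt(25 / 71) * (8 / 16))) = 1051.58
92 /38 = 46 /19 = 2.42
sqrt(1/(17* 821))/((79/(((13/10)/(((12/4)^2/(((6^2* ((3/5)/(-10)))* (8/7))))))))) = -312* sqrt(13957)/964777625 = -0.00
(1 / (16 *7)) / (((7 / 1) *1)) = 1 / 784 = 0.00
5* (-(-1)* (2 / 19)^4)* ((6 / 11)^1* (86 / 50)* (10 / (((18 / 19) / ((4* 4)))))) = 22016 / 226347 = 0.10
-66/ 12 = -11/ 2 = -5.50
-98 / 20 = -49 / 10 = -4.90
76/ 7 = 10.86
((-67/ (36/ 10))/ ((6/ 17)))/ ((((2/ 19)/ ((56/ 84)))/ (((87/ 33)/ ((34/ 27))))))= -184585/ 264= -699.19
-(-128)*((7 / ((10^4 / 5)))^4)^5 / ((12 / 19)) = 1516053059654628019 / 98304000000000000000000000000000000000000000000000000000000000000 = 0.00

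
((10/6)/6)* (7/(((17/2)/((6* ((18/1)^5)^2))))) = 83310901954560/17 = 4900641291444.71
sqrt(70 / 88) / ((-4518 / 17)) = -17* sqrt(385) / 99396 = -0.00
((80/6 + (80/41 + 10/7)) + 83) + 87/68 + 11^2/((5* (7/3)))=4657241/41820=111.36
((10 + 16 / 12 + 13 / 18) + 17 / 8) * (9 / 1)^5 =6698781 / 8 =837347.62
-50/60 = -5/6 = -0.83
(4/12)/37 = 1/111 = 0.01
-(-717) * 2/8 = 179.25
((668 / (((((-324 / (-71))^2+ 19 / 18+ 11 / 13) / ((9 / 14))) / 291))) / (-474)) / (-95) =171974188854 / 1408338789515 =0.12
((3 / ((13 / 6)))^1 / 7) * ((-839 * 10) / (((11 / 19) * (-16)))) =717345 / 4004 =179.16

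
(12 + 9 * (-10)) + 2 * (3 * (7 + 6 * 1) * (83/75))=208/25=8.32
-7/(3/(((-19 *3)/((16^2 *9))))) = 133/2304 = 0.06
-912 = -912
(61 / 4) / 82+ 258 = 84685 / 328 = 258.19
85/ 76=1.12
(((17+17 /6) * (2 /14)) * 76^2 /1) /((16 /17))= 104329 /6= 17388.17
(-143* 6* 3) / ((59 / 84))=-216216 / 59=-3664.68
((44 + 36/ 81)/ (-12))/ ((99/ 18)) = -200/ 297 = -0.67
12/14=6/7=0.86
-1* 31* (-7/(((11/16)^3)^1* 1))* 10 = 6677.93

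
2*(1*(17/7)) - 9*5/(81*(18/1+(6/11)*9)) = 10961/2268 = 4.83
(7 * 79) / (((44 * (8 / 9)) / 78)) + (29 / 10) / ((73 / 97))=71095139 / 64240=1106.71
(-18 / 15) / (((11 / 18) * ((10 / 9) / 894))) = -1579.94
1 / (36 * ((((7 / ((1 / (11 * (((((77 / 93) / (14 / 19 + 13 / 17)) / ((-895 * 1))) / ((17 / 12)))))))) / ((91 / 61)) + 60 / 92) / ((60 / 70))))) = 4023441175 / 106414117278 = 0.04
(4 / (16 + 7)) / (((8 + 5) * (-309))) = -4 / 92391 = -0.00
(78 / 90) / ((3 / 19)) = 247 / 45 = 5.49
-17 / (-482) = 17 / 482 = 0.04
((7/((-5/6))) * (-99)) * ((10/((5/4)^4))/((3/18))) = 12773376/625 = 20437.40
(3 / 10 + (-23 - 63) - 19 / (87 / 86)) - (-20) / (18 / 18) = -73499 / 870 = -84.48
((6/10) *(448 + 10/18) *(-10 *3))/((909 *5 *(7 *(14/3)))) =-4037/74235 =-0.05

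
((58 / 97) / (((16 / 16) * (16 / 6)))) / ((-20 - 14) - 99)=-0.00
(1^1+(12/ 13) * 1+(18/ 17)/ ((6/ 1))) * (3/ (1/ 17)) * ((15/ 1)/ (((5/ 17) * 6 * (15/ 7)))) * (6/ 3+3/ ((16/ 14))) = 127687/ 65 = 1964.42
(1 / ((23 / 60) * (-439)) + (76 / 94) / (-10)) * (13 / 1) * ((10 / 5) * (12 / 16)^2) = -24095331 / 18982360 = -1.27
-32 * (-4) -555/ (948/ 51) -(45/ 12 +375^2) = -140530.61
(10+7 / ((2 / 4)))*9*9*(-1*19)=-36936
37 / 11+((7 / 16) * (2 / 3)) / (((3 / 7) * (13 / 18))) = 2463 / 572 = 4.31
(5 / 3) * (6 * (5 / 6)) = 25 / 3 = 8.33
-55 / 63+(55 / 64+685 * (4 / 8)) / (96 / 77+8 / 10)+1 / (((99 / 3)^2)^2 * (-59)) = 4122203685436891 / 24700855931136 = 166.89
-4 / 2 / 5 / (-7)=2 / 35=0.06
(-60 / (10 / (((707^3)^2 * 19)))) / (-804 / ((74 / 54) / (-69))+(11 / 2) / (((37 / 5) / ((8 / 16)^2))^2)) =-623698587604927085095488 / 1773457043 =-351685195909719.64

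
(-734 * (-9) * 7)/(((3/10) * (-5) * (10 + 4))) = -2202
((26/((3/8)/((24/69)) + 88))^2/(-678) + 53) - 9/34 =19755181994395/374611147926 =52.74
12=12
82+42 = 124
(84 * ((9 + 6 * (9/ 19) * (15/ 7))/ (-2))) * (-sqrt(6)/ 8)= 6021 * sqrt(6)/ 76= 194.06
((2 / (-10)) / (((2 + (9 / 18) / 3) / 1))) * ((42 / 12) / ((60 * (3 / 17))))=-119 / 3900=-0.03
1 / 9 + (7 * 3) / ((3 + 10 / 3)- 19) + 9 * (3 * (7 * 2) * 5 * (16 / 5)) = 6046.45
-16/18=-8/9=-0.89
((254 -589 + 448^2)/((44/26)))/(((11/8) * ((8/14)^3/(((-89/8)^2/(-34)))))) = -7076980783691/4212736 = -1679901.32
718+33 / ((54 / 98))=7001 / 9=777.89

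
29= 29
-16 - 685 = -701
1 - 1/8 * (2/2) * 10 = -1/4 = -0.25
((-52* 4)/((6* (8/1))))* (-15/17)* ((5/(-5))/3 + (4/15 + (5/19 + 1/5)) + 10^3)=3706469/969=3825.05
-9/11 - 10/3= -137/33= -4.15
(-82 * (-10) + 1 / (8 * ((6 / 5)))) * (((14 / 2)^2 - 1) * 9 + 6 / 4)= 11376485 / 32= 355515.16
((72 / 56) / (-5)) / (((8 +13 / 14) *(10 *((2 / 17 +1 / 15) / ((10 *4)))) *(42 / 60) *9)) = -816 / 8225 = -0.10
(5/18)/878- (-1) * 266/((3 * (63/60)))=148285/1756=84.44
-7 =-7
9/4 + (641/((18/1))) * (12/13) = 35.12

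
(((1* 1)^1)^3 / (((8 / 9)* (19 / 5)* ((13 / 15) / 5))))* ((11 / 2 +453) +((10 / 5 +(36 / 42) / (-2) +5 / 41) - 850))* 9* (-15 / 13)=101945638125 / 14744912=6913.95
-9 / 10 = -0.90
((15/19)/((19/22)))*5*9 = 14850/361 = 41.14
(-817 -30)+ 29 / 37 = -31310 / 37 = -846.22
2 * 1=2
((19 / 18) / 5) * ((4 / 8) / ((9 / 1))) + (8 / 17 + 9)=261143 / 27540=9.48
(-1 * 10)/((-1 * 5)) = 2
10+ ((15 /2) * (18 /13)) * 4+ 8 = 774 /13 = 59.54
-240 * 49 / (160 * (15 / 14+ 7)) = -1029 / 113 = -9.11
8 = 8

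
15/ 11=1.36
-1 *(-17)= 17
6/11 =0.55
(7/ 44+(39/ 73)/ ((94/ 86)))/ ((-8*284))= -97805/ 342990208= -0.00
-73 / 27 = -2.70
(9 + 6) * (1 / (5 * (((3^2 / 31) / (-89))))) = -2759 / 3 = -919.67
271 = 271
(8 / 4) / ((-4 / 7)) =-7 / 2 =-3.50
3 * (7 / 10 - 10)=-279 / 10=-27.90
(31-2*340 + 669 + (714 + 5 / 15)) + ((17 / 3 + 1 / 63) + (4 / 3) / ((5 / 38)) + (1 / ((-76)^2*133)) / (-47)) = 1218812364451 / 1624759920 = 750.15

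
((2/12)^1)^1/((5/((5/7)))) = 1/42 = 0.02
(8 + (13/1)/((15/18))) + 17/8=1029/40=25.72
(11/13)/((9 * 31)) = 11/3627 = 0.00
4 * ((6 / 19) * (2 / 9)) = 16 / 57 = 0.28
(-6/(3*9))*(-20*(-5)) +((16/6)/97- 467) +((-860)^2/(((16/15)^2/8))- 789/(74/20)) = 335905209227/64602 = 5199610.06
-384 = -384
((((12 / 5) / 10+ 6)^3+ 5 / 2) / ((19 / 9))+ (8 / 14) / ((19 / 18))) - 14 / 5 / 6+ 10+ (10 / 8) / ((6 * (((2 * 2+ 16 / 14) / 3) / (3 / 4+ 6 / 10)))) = 126.51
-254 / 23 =-11.04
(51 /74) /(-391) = -3 /1702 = -0.00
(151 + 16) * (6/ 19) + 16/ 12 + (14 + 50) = 6730/ 57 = 118.07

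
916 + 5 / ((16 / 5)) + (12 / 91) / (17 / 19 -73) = 917.56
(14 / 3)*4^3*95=85120 / 3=28373.33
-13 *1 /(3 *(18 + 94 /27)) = -117 /580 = -0.20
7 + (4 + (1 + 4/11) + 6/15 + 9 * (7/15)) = 933/55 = 16.96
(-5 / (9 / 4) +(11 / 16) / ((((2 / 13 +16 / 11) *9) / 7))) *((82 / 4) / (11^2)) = -855383 / 2671680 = -0.32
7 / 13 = 0.54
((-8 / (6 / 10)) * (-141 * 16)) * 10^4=300800000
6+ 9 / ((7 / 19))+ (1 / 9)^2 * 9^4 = 780 / 7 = 111.43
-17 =-17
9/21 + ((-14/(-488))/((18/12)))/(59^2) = 3822187/8918322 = 0.43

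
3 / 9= 1 / 3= 0.33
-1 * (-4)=4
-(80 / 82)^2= -1600 / 1681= -0.95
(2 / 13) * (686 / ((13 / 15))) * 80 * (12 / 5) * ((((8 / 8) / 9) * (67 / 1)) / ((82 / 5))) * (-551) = -40520099200 / 6929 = -5847900.01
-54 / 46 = -27 / 23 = -1.17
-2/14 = -0.14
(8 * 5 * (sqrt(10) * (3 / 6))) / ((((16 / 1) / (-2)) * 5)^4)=sqrt(10) / 128000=0.00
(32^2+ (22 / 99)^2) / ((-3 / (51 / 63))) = -1410116 / 5103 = -276.33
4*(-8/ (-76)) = 8/ 19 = 0.42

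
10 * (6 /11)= 60 /11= 5.45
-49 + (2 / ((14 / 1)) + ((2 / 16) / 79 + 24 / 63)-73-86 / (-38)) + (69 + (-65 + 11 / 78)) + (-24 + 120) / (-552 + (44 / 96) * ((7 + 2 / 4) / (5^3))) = -27804118647775 / 241262322392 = -115.24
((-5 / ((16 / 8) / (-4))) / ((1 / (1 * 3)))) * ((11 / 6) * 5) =275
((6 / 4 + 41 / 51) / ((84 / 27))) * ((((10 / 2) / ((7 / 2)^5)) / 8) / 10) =705 / 8000132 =0.00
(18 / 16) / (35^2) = 0.00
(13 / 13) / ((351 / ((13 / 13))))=1 / 351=0.00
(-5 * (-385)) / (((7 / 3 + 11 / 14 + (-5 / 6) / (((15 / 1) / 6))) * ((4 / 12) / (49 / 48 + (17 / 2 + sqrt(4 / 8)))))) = 13475 * sqrt(2) / 13 + 6158075 / 312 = 21203.31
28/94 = 14/47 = 0.30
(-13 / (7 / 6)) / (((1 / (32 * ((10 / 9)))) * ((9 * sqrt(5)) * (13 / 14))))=-256 * sqrt(5) / 27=-21.20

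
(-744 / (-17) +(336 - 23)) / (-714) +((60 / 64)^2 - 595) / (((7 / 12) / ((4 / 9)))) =-44003975 / 97104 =-453.16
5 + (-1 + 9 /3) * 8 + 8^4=4117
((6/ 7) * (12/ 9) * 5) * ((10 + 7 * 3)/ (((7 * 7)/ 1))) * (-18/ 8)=-2790/ 343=-8.13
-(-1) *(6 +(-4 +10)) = 12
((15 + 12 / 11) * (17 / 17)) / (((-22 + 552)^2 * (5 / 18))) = 1593 / 7724750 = 0.00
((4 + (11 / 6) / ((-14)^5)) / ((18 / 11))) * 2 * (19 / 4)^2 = 51256734815 / 464679936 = 110.31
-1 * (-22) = 22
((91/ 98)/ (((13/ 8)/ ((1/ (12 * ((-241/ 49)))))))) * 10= -70/ 723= -0.10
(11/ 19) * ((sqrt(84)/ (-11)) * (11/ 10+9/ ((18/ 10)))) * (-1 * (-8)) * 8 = -3904 * sqrt(21)/ 95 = -188.32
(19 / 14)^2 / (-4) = -361 / 784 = -0.46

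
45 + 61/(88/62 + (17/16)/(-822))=50887677/578161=88.02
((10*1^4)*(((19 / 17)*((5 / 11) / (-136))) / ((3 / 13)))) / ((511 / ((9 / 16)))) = -18525 / 103966016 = -0.00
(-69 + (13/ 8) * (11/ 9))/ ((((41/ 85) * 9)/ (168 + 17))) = -75873125/ 26568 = -2855.81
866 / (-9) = -866 / 9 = -96.22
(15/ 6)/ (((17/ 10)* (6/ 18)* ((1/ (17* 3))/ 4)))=900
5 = 5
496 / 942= 248 / 471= 0.53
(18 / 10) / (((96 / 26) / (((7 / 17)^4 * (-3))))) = -280917 / 6681680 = -0.04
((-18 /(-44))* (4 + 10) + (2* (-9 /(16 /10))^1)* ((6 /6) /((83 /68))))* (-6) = 19116 /913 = 20.94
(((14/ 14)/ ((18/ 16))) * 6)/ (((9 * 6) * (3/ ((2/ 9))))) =16/ 2187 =0.01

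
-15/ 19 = -0.79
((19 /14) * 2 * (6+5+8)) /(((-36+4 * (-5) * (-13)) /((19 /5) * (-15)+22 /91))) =-1864565 /142688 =-13.07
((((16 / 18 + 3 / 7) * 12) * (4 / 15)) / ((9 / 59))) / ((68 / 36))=14.63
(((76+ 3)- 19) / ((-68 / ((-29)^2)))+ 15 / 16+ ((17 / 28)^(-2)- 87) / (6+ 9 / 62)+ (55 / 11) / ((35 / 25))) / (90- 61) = -9264767611 / 357634032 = -25.91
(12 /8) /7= 3 /14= 0.21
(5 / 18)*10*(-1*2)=-50 / 9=-5.56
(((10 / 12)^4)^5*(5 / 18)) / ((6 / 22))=5245208740234375 / 197432555763400704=0.03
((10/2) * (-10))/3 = -50/3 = -16.67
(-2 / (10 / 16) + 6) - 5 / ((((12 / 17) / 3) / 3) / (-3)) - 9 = 3701 / 20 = 185.05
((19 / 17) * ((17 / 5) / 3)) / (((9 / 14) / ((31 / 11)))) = 8246 / 1485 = 5.55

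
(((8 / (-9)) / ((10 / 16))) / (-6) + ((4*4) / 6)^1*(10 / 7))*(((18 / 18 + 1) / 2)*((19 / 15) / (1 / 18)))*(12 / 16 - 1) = -36328 / 1575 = -23.07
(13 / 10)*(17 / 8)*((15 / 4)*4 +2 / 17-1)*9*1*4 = 1404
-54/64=-27/32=-0.84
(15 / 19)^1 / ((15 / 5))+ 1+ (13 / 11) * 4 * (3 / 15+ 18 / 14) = 60616 / 7315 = 8.29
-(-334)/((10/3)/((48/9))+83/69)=184368/1009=182.72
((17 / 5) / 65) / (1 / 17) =289 / 325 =0.89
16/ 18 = 8/ 9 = 0.89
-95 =-95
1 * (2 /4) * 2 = 1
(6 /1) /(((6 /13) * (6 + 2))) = 13 /8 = 1.62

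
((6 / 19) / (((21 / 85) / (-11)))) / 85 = -0.17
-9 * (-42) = 378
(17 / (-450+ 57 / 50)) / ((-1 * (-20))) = -85 / 44886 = -0.00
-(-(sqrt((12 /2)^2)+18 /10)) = 39 /5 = 7.80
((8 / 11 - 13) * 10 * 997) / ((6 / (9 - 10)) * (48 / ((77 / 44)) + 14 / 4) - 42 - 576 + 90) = 69790 / 407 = 171.47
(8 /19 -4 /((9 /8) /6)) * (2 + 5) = -8344 /57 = -146.39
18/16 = 1.12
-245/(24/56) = -1715/3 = -571.67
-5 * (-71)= 355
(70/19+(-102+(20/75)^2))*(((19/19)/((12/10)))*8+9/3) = -12179884/12825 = -949.70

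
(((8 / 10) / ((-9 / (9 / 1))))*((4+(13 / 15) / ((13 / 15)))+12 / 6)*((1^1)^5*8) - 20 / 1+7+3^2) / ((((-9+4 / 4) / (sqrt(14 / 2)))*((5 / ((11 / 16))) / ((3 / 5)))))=2013*sqrt(7) / 4000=1.33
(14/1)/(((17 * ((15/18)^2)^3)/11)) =7185024/265625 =27.05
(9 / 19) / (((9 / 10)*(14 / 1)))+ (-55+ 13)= -5581 / 133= -41.96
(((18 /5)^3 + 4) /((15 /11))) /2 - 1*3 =29201 /1875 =15.57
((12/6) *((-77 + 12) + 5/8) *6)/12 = -515/8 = -64.38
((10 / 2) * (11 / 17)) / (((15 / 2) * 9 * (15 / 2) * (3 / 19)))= 836 / 20655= 0.04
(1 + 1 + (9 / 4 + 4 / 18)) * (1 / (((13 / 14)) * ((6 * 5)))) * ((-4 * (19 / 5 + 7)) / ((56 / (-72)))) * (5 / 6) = 483 / 65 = 7.43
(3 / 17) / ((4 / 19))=57 / 68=0.84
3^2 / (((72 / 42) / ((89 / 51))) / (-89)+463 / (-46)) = -22955058 / 25700113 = -0.89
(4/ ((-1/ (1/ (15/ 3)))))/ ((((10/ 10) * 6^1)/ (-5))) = 2/ 3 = 0.67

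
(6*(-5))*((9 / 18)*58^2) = -50460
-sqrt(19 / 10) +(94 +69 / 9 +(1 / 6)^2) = 100.32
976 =976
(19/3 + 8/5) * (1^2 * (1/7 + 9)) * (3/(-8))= -136/5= -27.20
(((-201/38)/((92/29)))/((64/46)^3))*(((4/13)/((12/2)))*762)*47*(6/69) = -800245923/8093696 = -98.87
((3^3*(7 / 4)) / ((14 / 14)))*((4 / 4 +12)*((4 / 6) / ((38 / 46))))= 18837 / 38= 495.71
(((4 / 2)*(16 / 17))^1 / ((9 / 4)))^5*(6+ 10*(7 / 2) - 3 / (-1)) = 1511828488192 / 83841135993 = 18.03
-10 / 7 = -1.43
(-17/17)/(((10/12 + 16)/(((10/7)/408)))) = -5/24038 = -0.00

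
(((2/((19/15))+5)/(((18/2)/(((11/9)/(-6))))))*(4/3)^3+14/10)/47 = 652613/29294865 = 0.02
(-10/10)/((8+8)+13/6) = -6/109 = -0.06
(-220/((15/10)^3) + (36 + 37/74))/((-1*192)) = 1549/10368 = 0.15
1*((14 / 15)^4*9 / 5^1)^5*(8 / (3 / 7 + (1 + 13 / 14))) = 16.14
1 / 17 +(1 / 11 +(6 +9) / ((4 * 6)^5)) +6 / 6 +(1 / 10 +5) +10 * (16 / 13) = 598697815399 / 32261898240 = 18.56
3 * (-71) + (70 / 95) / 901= -3646333 / 17119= -213.00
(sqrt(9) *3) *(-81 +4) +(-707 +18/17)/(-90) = -1048289/1530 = -685.16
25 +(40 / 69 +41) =4594 / 69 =66.58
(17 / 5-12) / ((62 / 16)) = -344 / 155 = -2.22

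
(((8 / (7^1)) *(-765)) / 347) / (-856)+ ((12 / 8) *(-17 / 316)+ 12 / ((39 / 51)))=33342743535 / 2135363048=15.61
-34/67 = -0.51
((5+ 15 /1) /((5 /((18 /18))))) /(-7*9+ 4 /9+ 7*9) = 9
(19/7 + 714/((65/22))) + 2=112101/455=246.38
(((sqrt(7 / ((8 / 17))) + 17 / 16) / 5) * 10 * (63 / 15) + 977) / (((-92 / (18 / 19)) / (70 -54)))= -354933 / 2185 -756 * sqrt(238) / 2185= -167.78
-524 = -524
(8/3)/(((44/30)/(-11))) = -20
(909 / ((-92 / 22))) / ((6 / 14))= -23331 / 46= -507.20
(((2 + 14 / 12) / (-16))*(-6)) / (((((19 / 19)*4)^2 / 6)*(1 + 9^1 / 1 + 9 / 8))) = 57 / 1424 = 0.04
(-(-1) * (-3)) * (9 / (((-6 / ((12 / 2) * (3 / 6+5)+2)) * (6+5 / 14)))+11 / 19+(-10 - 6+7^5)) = -50349.96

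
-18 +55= 37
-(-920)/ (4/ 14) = 3220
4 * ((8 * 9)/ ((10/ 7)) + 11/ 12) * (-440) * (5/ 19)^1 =-1354760/ 57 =-23767.72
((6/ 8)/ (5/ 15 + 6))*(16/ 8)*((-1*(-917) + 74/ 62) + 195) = 310581/ 1178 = 263.65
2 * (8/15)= 16/15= 1.07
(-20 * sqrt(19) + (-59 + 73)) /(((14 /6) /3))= 18 - 180 * sqrt(19) /7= -94.09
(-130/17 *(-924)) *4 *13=6246240/17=367425.88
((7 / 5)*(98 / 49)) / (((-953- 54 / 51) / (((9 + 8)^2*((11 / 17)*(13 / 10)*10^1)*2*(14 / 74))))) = -165308 / 61235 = -2.70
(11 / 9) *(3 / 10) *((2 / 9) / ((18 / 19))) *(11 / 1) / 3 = 2299 / 7290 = 0.32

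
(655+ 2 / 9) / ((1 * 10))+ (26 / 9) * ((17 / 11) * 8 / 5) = 72.67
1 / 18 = 0.06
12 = 12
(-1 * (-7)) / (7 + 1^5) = 7 / 8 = 0.88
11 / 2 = 5.50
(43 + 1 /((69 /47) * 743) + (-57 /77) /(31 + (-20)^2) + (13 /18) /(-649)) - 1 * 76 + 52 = 11442449922565 /602294866866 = 19.00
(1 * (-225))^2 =50625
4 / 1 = 4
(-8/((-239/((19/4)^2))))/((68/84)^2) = 159201/138142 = 1.15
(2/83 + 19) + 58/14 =13460/581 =23.17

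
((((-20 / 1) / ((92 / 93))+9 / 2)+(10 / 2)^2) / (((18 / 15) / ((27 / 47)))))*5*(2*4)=192150 / 1081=177.75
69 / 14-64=-827 / 14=-59.07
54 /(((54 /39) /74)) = 2886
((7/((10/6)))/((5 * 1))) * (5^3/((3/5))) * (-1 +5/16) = -1925/16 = -120.31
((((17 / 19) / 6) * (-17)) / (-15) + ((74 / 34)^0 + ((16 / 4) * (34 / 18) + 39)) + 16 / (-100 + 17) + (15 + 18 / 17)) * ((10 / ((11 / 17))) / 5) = 51144023 / 260205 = 196.55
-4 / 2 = -2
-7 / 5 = -1.40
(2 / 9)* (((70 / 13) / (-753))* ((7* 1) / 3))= -980 / 264303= -0.00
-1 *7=-7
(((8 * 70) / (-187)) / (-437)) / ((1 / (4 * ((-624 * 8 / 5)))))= -27.37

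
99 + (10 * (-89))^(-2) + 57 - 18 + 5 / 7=769129107 / 5544700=138.71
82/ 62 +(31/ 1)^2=29832/ 31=962.32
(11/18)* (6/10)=11/30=0.37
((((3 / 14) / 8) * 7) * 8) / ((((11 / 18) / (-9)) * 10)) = -243 / 110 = -2.21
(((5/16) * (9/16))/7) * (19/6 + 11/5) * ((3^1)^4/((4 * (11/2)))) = 5589/11264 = 0.50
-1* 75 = -75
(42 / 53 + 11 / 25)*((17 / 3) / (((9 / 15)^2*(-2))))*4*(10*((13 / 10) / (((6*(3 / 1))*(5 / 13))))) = -4691609 / 64395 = -72.86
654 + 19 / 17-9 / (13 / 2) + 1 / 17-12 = 141836 / 221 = 641.79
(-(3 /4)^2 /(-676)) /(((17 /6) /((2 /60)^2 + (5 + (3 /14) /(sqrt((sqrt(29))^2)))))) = 81 * sqrt(29) /37326016 + 13503 /9193600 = 0.00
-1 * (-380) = 380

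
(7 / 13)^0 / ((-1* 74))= -1 / 74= -0.01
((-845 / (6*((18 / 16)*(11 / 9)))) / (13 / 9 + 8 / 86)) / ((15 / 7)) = -29068 / 935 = -31.09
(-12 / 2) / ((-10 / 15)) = 9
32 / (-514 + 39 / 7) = -224 / 3559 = -0.06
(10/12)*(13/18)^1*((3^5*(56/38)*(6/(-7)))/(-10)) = 351/19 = 18.47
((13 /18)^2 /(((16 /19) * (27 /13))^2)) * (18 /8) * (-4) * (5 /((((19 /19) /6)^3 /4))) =-51552605 /7776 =-6629.71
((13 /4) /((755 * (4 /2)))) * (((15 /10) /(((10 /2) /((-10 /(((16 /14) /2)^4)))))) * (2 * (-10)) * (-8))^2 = 43620.77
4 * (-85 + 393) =1232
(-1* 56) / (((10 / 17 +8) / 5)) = -32.60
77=77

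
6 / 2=3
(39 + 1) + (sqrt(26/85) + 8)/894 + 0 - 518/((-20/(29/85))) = sqrt(2210)/75990 + 18558817/379950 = 48.85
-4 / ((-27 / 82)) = 12.15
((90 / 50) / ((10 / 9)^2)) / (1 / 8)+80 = 11458 / 125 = 91.66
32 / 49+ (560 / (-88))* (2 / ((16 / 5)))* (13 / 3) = -107251 / 6468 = -16.58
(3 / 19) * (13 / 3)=13 / 19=0.68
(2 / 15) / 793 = 2 / 11895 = 0.00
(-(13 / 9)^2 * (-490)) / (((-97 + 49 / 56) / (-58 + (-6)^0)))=12587120 / 20763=606.23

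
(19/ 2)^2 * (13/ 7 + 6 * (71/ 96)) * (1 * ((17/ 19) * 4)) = 227715/ 112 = 2033.17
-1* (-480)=480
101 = 101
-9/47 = -0.19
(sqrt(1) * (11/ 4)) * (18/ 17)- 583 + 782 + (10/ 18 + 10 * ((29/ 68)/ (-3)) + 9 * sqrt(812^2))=1148884/ 153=7509.05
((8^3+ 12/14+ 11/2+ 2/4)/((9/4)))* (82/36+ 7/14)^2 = 9080000/5103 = 1779.35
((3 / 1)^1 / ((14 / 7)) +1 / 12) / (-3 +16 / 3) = 19 / 28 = 0.68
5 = 5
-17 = -17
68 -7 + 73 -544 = -410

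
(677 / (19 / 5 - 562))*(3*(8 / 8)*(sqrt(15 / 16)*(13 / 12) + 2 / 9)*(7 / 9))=-308035*sqrt(15) / 401904 - 47390 / 75357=-3.60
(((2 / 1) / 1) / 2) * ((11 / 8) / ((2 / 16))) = 11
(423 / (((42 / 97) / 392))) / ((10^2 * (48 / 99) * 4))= 3159387 / 1600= 1974.62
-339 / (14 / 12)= -2034 / 7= -290.57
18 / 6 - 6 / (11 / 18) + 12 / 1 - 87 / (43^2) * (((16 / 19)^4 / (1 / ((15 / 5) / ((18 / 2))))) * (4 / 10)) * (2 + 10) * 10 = 12731433921 / 2650598819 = 4.80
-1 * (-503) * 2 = 1006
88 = 88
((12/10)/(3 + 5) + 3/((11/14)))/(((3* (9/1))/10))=97/66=1.47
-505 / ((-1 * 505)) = 1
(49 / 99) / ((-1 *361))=-49 / 35739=-0.00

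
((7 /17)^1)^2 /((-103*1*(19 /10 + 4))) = -490 /1756253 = -0.00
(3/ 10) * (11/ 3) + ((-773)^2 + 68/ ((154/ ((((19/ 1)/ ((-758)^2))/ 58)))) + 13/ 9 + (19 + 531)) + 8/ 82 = 1415741545735504789/ 2367137605140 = 598081.64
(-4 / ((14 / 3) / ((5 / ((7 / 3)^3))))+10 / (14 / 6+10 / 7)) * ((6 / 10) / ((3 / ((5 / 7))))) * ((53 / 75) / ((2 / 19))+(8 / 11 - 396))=-122179726 / 948395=-128.83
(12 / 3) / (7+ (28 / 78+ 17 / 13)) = 0.46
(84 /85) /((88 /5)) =21 /374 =0.06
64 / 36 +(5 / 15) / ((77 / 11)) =115 / 63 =1.83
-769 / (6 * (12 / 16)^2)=-6152 / 27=-227.85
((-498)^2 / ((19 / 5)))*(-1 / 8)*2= -310005 / 19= -16316.05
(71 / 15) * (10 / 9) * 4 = 568 / 27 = 21.04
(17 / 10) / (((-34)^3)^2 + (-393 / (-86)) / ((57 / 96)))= 13889 / 12621052141600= 0.00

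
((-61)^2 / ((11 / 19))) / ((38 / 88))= 14884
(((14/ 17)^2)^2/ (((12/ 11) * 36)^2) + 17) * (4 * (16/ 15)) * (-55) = -728706113036/ 182660427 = -3989.40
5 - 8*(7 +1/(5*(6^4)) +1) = -47791/810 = -59.00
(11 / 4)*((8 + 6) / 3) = 12.83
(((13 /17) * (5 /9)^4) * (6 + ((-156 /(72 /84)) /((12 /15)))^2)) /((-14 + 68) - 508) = -1682273125 /202551192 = -8.31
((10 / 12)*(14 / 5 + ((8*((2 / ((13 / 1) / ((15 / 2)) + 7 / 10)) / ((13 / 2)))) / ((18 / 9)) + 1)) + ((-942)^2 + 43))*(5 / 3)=25264579445 / 17082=1479017.65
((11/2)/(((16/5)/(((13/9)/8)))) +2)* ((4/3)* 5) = 26615/1728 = 15.40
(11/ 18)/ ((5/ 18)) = 11/ 5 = 2.20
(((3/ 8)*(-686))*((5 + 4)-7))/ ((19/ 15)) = -15435/ 38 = -406.18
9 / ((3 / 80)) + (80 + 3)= 323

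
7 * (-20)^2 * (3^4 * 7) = 1587600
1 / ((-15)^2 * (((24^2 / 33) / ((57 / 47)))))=209 / 676800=0.00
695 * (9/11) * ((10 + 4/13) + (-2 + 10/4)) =1757655/286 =6145.65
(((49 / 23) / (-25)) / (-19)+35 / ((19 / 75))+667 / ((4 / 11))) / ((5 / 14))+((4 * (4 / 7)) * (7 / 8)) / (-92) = 301679286 / 54625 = 5522.73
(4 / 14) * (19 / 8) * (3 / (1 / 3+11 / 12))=57 / 35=1.63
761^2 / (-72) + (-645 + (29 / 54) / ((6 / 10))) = -5629469 / 648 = -8687.45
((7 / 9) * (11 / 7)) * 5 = 55 / 9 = 6.11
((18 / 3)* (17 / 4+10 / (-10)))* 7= 273 / 2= 136.50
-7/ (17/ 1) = -7/ 17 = -0.41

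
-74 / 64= -37 / 32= -1.16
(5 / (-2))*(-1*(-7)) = -35 / 2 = -17.50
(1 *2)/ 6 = 0.33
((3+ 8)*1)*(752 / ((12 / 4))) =8272 / 3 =2757.33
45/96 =15/32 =0.47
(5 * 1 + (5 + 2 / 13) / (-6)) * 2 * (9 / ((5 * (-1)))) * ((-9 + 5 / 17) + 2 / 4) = 15903 / 130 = 122.33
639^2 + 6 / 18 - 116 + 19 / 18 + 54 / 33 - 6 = 80824001 / 198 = 408202.03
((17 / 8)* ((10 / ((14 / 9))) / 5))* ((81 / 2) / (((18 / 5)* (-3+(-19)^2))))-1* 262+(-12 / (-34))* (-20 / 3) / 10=-357378891 / 1363264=-262.15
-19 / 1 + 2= -17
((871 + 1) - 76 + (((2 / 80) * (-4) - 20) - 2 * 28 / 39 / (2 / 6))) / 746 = 100307 / 96980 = 1.03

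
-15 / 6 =-5 / 2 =-2.50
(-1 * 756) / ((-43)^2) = -756 / 1849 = -0.41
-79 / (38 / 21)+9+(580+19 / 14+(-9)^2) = 83484 / 133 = 627.70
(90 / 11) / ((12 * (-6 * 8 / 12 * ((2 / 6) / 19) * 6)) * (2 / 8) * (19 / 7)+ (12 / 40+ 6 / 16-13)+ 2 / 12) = -75600 / 144023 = -0.52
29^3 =24389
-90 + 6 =-84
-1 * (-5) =5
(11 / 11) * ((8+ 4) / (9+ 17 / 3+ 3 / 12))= 144 / 179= 0.80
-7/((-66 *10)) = 0.01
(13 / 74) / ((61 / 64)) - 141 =-317821 / 2257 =-140.82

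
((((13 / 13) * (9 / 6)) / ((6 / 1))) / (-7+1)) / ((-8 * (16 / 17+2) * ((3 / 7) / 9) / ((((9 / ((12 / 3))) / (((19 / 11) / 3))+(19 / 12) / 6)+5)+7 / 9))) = 0.37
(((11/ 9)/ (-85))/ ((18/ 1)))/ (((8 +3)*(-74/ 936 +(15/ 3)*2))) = -26/ 3551895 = -0.00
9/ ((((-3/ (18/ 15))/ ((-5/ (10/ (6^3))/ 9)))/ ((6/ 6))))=43.20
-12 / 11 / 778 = -6 / 4279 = -0.00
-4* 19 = -76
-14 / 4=-7 / 2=-3.50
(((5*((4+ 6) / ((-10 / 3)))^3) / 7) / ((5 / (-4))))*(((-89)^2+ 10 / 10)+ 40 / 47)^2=14975538754608 / 15463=968475635.69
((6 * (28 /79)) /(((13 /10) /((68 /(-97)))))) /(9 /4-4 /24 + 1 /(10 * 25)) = -171360000 /311907089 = -0.55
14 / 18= 7 / 9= 0.78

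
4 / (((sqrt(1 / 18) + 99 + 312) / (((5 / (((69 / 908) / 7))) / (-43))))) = -313477920 / 3007130653 + 127120 * sqrt(2) / 3007130653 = -0.10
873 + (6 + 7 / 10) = 8797 / 10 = 879.70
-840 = -840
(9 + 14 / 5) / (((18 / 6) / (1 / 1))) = 59 / 15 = 3.93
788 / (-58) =-394 / 29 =-13.59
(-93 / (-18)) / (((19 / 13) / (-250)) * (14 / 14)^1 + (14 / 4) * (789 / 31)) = 1561625 / 26922858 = 0.06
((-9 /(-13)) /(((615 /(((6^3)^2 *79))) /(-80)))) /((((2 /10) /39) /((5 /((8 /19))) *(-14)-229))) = 1048911793920 /41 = 25583214485.85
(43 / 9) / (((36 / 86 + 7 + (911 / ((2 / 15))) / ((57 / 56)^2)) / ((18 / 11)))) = 4004934 / 3382079767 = 0.00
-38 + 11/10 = -369/10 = -36.90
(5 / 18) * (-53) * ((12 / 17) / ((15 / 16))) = -1696 / 153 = -11.08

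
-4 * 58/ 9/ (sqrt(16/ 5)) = -58 * sqrt(5)/ 9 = -14.41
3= 3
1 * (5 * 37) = 185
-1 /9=-0.11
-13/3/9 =-13/27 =-0.48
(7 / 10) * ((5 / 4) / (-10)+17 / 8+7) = 63 / 10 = 6.30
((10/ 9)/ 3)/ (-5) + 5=133/ 27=4.93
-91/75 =-1.21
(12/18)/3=2/9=0.22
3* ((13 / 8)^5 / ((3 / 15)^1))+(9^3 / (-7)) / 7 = 249012483 / 1605632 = 155.09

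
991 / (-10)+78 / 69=-22533 / 230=-97.97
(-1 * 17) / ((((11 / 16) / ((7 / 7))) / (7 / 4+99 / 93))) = -23732 / 341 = -69.60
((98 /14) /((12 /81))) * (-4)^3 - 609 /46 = -139713 /46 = -3037.24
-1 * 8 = -8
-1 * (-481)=481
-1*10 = -10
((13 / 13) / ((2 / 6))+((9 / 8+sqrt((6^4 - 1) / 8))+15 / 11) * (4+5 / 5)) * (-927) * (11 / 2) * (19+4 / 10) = -989109 * sqrt(2590) / 8 - 122199921 / 80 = -7819721.18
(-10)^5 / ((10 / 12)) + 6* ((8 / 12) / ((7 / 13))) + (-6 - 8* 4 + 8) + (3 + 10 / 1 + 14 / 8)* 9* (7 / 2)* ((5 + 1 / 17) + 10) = -13450078 / 119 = -113025.87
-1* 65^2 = -4225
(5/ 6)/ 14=5/ 84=0.06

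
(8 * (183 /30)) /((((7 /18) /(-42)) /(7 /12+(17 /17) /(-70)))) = -524844 /175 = -2999.11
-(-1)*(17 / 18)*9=17 / 2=8.50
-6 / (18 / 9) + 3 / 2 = -3 / 2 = -1.50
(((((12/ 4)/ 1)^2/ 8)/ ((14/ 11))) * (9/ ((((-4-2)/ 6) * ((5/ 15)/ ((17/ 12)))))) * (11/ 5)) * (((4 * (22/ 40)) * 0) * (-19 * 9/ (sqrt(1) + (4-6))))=0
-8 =-8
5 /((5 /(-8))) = -8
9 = 9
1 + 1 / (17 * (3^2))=154 / 153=1.01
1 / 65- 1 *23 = -1494 / 65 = -22.98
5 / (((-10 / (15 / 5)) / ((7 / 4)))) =-2.62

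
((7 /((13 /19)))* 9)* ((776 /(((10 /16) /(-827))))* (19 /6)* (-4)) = 77841950592 /65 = 1197568470.65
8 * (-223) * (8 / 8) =-1784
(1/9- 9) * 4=-320/9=-35.56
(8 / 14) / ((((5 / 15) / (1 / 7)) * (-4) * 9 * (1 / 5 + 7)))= -5 / 5292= -0.00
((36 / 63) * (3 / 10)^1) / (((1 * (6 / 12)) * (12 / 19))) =19 / 35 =0.54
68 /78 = 34 /39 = 0.87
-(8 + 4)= -12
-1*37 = -37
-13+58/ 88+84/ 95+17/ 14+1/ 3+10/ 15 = -270433/ 29260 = -9.24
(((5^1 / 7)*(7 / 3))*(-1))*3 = -5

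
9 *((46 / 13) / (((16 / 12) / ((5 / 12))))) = 1035 / 104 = 9.95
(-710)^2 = 504100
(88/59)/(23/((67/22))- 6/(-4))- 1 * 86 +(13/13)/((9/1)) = -55215163/644103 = -85.72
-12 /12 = -1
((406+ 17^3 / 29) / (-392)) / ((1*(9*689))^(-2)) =-641655215487 / 11368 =-56443984.47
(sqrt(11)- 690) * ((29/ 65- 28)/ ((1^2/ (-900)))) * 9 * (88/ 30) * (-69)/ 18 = 22511150640/ 13- 32624856 * sqrt(11)/ 13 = 1723303556.45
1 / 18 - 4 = -3.94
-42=-42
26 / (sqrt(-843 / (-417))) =26 * sqrt(39059) / 281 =18.29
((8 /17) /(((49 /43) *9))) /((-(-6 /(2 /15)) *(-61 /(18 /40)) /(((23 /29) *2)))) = -0.00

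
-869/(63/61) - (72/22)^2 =-6495737/7623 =-852.12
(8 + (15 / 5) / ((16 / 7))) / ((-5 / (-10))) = 149 / 8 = 18.62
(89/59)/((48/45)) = 1335/944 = 1.41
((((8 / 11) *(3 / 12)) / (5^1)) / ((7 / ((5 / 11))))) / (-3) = -2 / 2541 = -0.00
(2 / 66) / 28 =1 / 924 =0.00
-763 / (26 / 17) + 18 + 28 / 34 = -212187 / 442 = -480.06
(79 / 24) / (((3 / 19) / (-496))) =-93062 / 9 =-10340.22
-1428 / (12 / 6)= -714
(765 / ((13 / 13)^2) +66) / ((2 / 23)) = 19113 / 2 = 9556.50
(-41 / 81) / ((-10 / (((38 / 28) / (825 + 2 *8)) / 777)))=779 / 7410202380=0.00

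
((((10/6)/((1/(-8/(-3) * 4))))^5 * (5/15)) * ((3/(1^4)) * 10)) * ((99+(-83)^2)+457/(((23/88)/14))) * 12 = 6705453462140.14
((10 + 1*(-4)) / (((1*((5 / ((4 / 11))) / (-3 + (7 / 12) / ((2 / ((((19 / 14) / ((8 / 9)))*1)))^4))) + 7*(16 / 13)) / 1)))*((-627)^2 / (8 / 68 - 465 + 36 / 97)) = -101911983610181778891 / 74417073241301896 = -1369.47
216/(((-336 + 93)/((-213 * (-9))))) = -1704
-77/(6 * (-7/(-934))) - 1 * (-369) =-4030/3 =-1343.33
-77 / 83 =-0.93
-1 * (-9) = 9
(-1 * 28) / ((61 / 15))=-420 / 61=-6.89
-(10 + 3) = -13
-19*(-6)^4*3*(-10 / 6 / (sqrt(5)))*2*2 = 98496*sqrt(5) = 220243.75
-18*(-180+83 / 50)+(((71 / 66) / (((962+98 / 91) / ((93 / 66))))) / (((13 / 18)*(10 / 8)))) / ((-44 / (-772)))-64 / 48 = 80208173729 / 24996180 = 3208.82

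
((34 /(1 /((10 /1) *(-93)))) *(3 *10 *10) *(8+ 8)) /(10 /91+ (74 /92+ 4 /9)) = -336353472000 /3011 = -111708227.17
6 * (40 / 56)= 30 / 7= 4.29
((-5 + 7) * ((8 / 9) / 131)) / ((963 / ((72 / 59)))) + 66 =491239910 / 7443027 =66.00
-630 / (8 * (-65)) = 63 / 52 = 1.21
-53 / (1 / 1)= -53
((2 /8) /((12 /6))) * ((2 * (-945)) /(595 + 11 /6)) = -2835 /7162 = -0.40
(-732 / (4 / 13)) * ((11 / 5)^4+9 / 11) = -396522204 / 6875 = -57675.96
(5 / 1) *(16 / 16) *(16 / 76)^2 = 80 / 361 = 0.22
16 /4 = 4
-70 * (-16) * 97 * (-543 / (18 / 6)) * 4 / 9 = -8739484.44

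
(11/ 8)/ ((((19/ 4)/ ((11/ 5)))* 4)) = 121/ 760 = 0.16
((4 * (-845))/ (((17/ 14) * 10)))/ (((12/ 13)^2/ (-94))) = 9396569/ 306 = 30707.74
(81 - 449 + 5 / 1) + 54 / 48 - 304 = -5327 / 8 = -665.88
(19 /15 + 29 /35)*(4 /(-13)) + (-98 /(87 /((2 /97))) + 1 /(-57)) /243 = -762138721 /1181873511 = -0.64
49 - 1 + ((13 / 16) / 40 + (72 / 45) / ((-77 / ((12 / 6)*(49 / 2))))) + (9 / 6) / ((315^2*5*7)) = 76610465579 / 1629936000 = 47.00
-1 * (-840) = 840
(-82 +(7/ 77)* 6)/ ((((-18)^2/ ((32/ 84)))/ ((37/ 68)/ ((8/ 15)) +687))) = -332696/ 5049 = -65.89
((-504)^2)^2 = 64524128256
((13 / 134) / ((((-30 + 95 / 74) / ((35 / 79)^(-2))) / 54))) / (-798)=27017289 / 23196446875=0.00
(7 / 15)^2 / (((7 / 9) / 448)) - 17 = 108.44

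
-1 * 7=-7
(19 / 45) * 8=152 / 45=3.38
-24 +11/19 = -445/19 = -23.42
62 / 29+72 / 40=571 / 145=3.94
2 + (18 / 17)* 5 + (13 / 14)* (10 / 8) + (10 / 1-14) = 4241 / 952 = 4.45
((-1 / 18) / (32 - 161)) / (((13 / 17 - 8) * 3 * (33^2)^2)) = -17 / 1016118459378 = -0.00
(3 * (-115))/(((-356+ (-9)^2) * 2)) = 69/110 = 0.63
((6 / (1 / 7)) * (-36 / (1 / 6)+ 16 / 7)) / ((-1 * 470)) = 4488 / 235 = 19.10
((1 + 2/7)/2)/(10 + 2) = 3/56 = 0.05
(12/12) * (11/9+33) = 308/9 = 34.22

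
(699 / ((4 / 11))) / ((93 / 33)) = 84579 / 124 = 682.09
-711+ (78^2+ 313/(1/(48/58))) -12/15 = 816529/145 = 5631.23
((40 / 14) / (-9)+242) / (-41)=-15226 / 2583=-5.89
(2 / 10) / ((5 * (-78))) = -1 / 1950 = -0.00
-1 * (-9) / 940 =9 / 940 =0.01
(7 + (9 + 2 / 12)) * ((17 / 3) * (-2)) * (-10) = 16490 / 9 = 1832.22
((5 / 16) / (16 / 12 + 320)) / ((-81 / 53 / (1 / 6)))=-265 / 2498688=-0.00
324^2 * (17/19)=1784592/19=93925.89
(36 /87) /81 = 4 /783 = 0.01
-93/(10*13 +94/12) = -558/827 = -0.67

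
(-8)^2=64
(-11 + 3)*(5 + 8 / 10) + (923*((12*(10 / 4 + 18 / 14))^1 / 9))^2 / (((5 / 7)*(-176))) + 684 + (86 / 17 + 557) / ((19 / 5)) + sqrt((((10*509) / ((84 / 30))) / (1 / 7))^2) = -142495512655 / 895356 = -159149.56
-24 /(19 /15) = -360 /19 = -18.95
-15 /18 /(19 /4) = -0.18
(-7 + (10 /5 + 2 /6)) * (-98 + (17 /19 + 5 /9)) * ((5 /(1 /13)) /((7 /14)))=30048200 /513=58573.49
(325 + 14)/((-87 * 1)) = -113/29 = -3.90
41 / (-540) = -41 / 540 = -0.08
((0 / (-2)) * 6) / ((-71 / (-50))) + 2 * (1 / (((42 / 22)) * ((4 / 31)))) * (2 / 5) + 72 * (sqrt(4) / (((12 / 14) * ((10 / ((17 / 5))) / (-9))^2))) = 20689363 / 13125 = 1576.33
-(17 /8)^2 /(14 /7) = -289 /128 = -2.26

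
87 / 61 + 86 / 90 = 6538 / 2745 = 2.38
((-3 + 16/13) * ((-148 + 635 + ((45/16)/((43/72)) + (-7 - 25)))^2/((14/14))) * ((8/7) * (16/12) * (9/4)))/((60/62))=-1324660.87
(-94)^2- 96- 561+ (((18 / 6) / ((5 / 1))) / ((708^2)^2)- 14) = 3419306008646401 / 418775996160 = 8165.00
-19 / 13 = -1.46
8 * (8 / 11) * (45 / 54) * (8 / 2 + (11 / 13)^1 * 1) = 3360 / 143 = 23.50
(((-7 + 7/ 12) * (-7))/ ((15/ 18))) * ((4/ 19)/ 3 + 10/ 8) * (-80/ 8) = -162239/ 228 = -711.57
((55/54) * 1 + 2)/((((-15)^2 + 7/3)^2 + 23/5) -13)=815/13951452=0.00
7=7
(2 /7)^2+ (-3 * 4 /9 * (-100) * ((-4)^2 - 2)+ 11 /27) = 2470247 /1323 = 1867.16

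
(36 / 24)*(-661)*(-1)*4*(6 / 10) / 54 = 661 / 15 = 44.07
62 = 62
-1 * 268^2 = -71824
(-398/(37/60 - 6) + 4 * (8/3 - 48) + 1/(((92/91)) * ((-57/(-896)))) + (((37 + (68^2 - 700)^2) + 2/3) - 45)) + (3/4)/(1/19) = 1372673362943/89148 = 15397691.06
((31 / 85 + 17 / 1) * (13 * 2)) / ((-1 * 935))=-38376 / 79475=-0.48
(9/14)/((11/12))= 54/77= 0.70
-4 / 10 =-2 / 5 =-0.40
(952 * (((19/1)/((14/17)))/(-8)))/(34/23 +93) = -126293/4346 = -29.06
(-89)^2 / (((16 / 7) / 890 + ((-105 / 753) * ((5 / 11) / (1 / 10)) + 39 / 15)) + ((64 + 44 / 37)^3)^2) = 174789288823151529835 / 1693512000428896845565056153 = 0.00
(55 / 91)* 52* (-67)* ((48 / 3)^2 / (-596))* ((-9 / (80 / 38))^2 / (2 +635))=86202468 / 3321955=25.95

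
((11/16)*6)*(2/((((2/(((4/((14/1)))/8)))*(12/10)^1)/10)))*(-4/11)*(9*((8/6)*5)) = -375/14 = -26.79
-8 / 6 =-1.33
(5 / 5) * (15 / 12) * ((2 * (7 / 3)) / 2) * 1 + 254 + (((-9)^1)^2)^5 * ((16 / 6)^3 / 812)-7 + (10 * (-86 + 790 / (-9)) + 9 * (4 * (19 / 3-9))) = 595066296247 / 7308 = 81426696.26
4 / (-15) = -4 / 15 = -0.27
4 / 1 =4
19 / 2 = 9.50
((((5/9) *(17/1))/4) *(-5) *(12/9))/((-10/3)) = 85/18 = 4.72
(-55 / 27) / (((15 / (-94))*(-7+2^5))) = 1034 / 2025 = 0.51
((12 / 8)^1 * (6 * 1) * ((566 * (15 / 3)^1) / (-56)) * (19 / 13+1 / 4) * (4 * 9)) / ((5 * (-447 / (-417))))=-283580433 / 54236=-5228.64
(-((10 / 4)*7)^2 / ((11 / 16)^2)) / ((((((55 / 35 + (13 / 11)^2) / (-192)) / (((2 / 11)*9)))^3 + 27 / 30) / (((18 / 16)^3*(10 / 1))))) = -4024369879326720000 / 392601299439641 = -10250.53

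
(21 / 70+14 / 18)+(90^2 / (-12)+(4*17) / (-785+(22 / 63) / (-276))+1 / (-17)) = -674.07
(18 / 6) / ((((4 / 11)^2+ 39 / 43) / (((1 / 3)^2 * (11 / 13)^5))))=837948353 / 6022743753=0.14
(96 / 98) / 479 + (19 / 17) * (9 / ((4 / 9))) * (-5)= -180606081 / 1596028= -113.16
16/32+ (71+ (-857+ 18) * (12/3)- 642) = -7853/2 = -3926.50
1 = 1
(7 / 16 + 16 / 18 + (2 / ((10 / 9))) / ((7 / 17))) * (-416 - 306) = -10366837 / 2520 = -4113.82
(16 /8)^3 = 8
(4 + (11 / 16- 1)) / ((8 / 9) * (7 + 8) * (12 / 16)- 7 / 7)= 0.41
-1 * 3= -3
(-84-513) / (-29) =597 / 29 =20.59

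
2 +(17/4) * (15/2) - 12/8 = 259/8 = 32.38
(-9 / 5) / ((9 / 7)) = -7 / 5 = -1.40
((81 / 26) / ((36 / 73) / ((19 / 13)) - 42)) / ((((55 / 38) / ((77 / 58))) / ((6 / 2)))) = -14942151 / 72617740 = -0.21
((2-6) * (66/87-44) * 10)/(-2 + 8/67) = -560120/609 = -919.74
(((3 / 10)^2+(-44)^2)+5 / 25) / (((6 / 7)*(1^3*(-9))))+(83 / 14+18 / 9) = -3062707 / 12600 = -243.07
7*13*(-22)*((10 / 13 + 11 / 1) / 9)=-2618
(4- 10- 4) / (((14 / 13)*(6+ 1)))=-65 / 49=-1.33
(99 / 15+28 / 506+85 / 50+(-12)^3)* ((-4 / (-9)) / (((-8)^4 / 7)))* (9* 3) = -91364721 / 2590720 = -35.27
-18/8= -9/4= -2.25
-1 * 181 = -181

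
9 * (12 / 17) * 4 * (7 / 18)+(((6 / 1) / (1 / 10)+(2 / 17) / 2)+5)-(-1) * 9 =1427 / 17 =83.94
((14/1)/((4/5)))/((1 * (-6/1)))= -35/12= -2.92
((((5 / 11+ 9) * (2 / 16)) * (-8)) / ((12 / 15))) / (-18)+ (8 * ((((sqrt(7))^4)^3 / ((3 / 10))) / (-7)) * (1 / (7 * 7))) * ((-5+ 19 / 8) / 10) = 237764 / 99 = 2401.66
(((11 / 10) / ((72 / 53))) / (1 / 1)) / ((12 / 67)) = 39061 / 8640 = 4.52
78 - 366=-288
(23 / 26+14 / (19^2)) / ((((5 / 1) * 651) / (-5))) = -0.00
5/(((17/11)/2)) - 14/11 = 972/187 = 5.20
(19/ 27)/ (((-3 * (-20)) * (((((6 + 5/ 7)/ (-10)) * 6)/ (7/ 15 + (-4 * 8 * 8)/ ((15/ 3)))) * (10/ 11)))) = 1113343/ 6852600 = 0.16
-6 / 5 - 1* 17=-91 / 5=-18.20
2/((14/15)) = 15/7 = 2.14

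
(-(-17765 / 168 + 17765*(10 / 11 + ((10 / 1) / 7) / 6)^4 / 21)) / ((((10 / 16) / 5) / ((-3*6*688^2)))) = 55965438766932820480 / 603993159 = 92659060674.78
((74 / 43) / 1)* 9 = 666 / 43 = 15.49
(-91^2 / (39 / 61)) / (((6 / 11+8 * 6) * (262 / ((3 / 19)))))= -427427 / 2658252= -0.16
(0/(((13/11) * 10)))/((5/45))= 0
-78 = -78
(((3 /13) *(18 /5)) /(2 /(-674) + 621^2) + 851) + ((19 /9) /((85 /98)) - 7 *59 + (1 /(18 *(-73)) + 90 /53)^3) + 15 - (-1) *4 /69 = 12840303742888356712700215621 /27890540139294597455732808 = 460.38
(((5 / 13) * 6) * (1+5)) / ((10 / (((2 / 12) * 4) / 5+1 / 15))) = 18 / 65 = 0.28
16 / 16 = 1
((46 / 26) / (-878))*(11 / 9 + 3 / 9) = -161 / 51363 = -0.00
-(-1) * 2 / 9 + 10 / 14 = 59 / 63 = 0.94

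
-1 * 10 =-10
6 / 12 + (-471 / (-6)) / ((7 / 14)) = 315 / 2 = 157.50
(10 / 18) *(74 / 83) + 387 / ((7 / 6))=1737124 / 5229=332.21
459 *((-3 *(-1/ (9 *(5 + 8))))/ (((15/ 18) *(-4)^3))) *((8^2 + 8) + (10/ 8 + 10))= -152847/ 8320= -18.37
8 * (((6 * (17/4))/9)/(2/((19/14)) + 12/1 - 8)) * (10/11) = 1615/429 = 3.76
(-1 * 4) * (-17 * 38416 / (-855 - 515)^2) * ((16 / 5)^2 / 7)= 23883776 / 11730625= 2.04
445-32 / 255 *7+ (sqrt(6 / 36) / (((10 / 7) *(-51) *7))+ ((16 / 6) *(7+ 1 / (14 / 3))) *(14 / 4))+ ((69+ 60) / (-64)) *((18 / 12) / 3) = 16660993 / 32640-sqrt(6) / 3060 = 510.45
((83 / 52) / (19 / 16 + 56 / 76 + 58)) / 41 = 6308 / 9709661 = 0.00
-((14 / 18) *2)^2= -196 / 81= -2.42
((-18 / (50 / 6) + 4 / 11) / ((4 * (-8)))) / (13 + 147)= 0.00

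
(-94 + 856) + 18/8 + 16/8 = 3065/4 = 766.25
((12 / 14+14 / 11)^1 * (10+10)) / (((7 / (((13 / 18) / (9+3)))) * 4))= 2665 / 29106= 0.09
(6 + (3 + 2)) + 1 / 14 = 155 / 14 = 11.07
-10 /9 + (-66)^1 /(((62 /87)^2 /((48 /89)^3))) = -131079773018 /6097276881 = -21.50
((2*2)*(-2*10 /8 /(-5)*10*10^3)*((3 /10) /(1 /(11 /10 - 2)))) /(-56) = 675 /7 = 96.43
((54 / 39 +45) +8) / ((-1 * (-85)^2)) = -707 / 93925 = -0.01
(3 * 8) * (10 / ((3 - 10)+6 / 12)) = -480 / 13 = -36.92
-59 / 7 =-8.43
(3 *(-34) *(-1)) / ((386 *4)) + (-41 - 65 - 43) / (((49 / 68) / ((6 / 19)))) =-46883943 / 718732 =-65.23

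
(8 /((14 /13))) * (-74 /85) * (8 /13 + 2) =-592 /35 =-16.91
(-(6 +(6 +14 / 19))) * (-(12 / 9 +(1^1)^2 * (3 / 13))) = 14762 / 741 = 19.92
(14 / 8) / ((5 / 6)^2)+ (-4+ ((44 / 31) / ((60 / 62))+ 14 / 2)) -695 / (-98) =103477 / 7350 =14.08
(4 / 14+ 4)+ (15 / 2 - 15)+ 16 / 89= -3781 / 1246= -3.03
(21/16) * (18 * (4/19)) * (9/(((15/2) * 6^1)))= 189/190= 0.99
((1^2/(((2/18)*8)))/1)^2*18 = 729/32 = 22.78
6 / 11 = 0.55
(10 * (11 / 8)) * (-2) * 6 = -165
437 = 437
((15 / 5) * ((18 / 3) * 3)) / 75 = 18 / 25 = 0.72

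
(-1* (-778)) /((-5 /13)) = -10114 /5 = -2022.80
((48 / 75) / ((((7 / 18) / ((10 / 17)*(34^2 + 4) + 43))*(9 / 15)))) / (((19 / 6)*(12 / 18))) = 560736 / 595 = 942.41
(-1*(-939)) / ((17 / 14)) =773.29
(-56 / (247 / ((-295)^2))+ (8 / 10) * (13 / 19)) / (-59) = 24366324 / 72865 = 334.40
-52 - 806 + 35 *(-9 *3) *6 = -6528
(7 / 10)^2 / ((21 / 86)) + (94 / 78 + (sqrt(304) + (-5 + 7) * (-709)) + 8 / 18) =-8273911 / 5850 + 4 * sqrt(19) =-1396.91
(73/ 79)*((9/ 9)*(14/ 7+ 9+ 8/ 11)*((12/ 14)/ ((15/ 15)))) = 56502/ 6083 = 9.29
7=7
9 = 9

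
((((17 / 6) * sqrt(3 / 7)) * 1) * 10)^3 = 614125 * sqrt(21) / 441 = 6381.57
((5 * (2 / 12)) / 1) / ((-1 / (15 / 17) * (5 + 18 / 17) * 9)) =-25 / 1854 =-0.01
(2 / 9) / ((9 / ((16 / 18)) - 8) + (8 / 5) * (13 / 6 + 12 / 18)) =80 / 2397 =0.03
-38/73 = -0.52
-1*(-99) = 99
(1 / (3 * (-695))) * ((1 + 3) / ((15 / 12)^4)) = -1024 / 1303125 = -0.00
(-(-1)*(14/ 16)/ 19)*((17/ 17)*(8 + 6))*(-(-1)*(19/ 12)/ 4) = 49/ 192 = 0.26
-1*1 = -1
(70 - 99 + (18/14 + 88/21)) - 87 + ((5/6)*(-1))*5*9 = -6217/42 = -148.02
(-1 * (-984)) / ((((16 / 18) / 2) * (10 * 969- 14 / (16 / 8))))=2214 / 9683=0.23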